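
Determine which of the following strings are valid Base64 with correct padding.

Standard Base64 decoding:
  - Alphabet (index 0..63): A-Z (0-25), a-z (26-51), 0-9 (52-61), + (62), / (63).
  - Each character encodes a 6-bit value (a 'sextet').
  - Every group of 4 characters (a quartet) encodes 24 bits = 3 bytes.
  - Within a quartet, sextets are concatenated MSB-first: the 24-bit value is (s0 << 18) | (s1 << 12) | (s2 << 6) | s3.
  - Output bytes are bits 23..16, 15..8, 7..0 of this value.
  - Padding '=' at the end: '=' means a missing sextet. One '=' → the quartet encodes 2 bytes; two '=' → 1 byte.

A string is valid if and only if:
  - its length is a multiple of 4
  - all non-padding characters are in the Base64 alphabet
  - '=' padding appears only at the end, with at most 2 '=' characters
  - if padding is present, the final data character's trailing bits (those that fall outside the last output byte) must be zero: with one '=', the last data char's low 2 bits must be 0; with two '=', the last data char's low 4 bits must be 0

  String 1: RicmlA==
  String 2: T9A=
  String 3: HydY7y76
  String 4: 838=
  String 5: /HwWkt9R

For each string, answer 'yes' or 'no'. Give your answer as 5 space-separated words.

Answer: yes yes yes yes yes

Derivation:
String 1: 'RicmlA==' → valid
String 2: 'T9A=' → valid
String 3: 'HydY7y76' → valid
String 4: '838=' → valid
String 5: '/HwWkt9R' → valid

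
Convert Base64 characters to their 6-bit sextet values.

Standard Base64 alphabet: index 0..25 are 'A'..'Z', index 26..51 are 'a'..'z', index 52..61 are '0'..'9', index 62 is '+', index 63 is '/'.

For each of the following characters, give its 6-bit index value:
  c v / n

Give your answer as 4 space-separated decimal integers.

'c': a..z range, 26 + ord('c') − ord('a') = 28
'v': a..z range, 26 + ord('v') − ord('a') = 47
'/': index 63
'n': a..z range, 26 + ord('n') − ord('a') = 39

Answer: 28 47 63 39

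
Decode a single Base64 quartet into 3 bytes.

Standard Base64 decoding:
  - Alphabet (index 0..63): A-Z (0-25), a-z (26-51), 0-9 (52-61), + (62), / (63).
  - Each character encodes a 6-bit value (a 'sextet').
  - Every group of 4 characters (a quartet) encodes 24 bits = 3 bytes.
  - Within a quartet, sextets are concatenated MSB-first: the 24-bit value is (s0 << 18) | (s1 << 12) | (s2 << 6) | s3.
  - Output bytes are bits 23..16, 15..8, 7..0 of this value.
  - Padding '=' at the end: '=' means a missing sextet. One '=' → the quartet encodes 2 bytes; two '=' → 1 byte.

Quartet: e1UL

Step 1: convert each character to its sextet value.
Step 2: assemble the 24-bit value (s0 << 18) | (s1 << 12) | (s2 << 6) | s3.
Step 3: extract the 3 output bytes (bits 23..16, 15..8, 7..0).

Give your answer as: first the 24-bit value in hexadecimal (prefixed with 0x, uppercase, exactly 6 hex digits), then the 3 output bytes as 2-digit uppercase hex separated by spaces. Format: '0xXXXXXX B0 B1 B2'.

Sextets: e=30, 1=53, U=20, L=11
24-bit: (30<<18) | (53<<12) | (20<<6) | 11
      = 0x780000 | 0x035000 | 0x000500 | 0x00000B
      = 0x7B550B
Bytes: (v>>16)&0xFF=7B, (v>>8)&0xFF=55, v&0xFF=0B

Answer: 0x7B550B 7B 55 0B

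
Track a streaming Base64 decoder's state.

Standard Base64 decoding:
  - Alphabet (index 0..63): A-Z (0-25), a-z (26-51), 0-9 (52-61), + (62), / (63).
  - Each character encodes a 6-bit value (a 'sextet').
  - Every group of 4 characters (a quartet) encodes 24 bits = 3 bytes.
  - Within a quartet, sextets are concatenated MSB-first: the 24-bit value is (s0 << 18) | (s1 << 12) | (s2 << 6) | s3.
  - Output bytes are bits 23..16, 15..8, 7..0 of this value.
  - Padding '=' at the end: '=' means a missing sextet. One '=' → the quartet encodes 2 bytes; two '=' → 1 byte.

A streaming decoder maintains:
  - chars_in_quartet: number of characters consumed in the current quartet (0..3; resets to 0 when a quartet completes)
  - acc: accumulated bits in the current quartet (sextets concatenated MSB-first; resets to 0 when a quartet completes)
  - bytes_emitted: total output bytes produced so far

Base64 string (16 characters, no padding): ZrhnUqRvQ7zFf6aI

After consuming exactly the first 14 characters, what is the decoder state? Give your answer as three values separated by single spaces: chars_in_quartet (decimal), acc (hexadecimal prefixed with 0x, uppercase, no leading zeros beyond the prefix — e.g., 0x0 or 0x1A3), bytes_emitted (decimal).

After char 0 ('Z'=25): chars_in_quartet=1 acc=0x19 bytes_emitted=0
After char 1 ('r'=43): chars_in_quartet=2 acc=0x66B bytes_emitted=0
After char 2 ('h'=33): chars_in_quartet=3 acc=0x19AE1 bytes_emitted=0
After char 3 ('n'=39): chars_in_quartet=4 acc=0x66B867 -> emit 66 B8 67, reset; bytes_emitted=3
After char 4 ('U'=20): chars_in_quartet=1 acc=0x14 bytes_emitted=3
After char 5 ('q'=42): chars_in_quartet=2 acc=0x52A bytes_emitted=3
After char 6 ('R'=17): chars_in_quartet=3 acc=0x14A91 bytes_emitted=3
After char 7 ('v'=47): chars_in_quartet=4 acc=0x52A46F -> emit 52 A4 6F, reset; bytes_emitted=6
After char 8 ('Q'=16): chars_in_quartet=1 acc=0x10 bytes_emitted=6
After char 9 ('7'=59): chars_in_quartet=2 acc=0x43B bytes_emitted=6
After char 10 ('z'=51): chars_in_quartet=3 acc=0x10EF3 bytes_emitted=6
After char 11 ('F'=5): chars_in_quartet=4 acc=0x43BCC5 -> emit 43 BC C5, reset; bytes_emitted=9
After char 12 ('f'=31): chars_in_quartet=1 acc=0x1F bytes_emitted=9
After char 13 ('6'=58): chars_in_quartet=2 acc=0x7FA bytes_emitted=9

Answer: 2 0x7FA 9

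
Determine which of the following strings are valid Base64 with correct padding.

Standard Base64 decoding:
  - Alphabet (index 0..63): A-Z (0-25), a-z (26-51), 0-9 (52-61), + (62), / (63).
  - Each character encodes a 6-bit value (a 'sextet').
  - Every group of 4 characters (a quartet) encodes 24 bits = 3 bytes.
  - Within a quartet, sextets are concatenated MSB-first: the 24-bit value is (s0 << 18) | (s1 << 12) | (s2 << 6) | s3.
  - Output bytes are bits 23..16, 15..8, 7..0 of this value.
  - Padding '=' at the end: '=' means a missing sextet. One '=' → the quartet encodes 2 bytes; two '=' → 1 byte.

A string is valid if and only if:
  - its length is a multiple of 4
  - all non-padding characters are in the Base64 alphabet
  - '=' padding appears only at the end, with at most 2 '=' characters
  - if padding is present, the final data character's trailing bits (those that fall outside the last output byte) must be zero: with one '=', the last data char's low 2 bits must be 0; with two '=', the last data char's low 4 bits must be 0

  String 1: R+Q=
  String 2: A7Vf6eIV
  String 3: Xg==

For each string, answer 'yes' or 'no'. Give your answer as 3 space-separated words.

String 1: 'R+Q=' → valid
String 2: 'A7Vf6eIV' → valid
String 3: 'Xg==' → valid

Answer: yes yes yes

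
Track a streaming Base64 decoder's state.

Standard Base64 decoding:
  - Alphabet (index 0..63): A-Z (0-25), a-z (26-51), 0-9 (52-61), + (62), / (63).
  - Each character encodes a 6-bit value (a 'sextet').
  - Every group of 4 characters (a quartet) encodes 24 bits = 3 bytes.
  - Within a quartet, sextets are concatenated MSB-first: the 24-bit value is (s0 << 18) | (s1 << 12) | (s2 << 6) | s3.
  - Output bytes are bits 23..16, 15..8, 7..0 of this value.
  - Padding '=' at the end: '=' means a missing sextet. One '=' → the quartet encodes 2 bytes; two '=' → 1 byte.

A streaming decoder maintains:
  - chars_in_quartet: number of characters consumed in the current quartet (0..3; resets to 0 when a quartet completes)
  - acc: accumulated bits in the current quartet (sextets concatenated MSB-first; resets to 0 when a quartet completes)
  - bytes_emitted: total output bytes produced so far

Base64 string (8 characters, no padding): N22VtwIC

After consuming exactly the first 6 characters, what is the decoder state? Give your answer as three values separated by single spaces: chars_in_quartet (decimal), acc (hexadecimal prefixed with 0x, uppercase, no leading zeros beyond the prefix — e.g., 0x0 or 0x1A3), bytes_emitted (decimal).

After char 0 ('N'=13): chars_in_quartet=1 acc=0xD bytes_emitted=0
After char 1 ('2'=54): chars_in_quartet=2 acc=0x376 bytes_emitted=0
After char 2 ('2'=54): chars_in_quartet=3 acc=0xDDB6 bytes_emitted=0
After char 3 ('V'=21): chars_in_quartet=4 acc=0x376D95 -> emit 37 6D 95, reset; bytes_emitted=3
After char 4 ('t'=45): chars_in_quartet=1 acc=0x2D bytes_emitted=3
After char 5 ('w'=48): chars_in_quartet=2 acc=0xB70 bytes_emitted=3

Answer: 2 0xB70 3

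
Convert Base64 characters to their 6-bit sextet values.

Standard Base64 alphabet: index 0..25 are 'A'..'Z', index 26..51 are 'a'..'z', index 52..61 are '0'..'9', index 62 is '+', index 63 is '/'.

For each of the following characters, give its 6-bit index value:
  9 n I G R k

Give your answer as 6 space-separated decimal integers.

Answer: 61 39 8 6 17 36

Derivation:
'9': 0..9 range, 52 + ord('9') − ord('0') = 61
'n': a..z range, 26 + ord('n') − ord('a') = 39
'I': A..Z range, ord('I') − ord('A') = 8
'G': A..Z range, ord('G') − ord('A') = 6
'R': A..Z range, ord('R') − ord('A') = 17
'k': a..z range, 26 + ord('k') − ord('a') = 36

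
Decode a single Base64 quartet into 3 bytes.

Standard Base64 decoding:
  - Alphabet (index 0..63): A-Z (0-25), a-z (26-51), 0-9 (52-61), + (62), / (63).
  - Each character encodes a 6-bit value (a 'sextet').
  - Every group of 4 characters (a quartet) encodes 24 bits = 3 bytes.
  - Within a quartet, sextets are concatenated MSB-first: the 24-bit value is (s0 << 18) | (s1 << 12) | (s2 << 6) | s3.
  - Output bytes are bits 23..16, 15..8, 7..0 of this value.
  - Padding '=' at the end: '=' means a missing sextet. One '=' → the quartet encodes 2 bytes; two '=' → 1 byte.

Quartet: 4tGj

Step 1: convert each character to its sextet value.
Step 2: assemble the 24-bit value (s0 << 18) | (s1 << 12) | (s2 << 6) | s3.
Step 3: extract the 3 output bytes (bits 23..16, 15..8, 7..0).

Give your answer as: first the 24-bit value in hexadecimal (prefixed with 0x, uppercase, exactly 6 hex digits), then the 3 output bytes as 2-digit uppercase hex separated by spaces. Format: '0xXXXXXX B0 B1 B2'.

Answer: 0xE2D1A3 E2 D1 A3

Derivation:
Sextets: 4=56, t=45, G=6, j=35
24-bit: (56<<18) | (45<<12) | (6<<6) | 35
      = 0xE00000 | 0x02D000 | 0x000180 | 0x000023
      = 0xE2D1A3
Bytes: (v>>16)&0xFF=E2, (v>>8)&0xFF=D1, v&0xFF=A3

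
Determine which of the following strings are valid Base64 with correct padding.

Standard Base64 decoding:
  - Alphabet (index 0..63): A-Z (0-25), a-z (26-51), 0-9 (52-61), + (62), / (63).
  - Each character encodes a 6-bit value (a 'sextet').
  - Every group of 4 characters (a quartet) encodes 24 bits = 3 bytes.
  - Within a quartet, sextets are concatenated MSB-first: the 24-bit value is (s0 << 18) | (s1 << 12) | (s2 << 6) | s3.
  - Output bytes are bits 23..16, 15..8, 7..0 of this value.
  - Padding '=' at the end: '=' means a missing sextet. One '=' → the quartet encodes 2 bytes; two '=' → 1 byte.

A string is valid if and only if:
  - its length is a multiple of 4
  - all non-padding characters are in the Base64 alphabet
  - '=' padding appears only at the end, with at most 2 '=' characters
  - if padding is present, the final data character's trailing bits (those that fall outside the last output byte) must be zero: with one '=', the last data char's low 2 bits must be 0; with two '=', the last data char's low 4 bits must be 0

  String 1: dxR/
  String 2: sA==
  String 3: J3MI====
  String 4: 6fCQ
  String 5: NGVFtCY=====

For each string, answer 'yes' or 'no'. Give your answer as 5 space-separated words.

Answer: yes yes no yes no

Derivation:
String 1: 'dxR/' → valid
String 2: 'sA==' → valid
String 3: 'J3MI====' → invalid (4 pad chars (max 2))
String 4: '6fCQ' → valid
String 5: 'NGVFtCY=====' → invalid (5 pad chars (max 2))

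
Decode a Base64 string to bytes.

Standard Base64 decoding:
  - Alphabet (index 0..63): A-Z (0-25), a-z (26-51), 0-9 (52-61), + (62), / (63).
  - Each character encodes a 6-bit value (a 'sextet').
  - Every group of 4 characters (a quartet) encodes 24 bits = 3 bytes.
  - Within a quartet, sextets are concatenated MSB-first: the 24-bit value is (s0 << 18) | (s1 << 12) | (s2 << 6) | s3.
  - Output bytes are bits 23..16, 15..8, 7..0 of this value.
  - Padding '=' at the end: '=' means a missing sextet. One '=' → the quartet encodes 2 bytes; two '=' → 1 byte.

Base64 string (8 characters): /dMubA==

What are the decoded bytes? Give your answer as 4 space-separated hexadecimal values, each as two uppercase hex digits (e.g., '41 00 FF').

After char 0 ('/'=63): chars_in_quartet=1 acc=0x3F bytes_emitted=0
After char 1 ('d'=29): chars_in_quartet=2 acc=0xFDD bytes_emitted=0
After char 2 ('M'=12): chars_in_quartet=3 acc=0x3F74C bytes_emitted=0
After char 3 ('u'=46): chars_in_quartet=4 acc=0xFDD32E -> emit FD D3 2E, reset; bytes_emitted=3
After char 4 ('b'=27): chars_in_quartet=1 acc=0x1B bytes_emitted=3
After char 5 ('A'=0): chars_in_quartet=2 acc=0x6C0 bytes_emitted=3
Padding '==': partial quartet acc=0x6C0 -> emit 6C; bytes_emitted=4

Answer: FD D3 2E 6C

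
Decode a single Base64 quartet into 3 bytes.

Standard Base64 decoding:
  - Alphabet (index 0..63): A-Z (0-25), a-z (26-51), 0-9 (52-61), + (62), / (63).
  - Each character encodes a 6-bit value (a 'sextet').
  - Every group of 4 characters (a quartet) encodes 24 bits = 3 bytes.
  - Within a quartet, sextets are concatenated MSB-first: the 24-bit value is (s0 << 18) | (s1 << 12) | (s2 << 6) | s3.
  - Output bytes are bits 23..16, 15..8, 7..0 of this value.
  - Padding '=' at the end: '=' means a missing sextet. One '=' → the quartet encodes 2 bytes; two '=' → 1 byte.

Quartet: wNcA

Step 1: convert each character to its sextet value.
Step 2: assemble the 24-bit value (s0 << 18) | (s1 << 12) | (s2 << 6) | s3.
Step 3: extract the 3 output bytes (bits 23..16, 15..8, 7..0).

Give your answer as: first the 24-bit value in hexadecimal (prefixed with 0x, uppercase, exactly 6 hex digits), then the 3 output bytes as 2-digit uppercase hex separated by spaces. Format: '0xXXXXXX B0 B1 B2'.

Answer: 0xC0D700 C0 D7 00

Derivation:
Sextets: w=48, N=13, c=28, A=0
24-bit: (48<<18) | (13<<12) | (28<<6) | 0
      = 0xC00000 | 0x00D000 | 0x000700 | 0x000000
      = 0xC0D700
Bytes: (v>>16)&0xFF=C0, (v>>8)&0xFF=D7, v&0xFF=00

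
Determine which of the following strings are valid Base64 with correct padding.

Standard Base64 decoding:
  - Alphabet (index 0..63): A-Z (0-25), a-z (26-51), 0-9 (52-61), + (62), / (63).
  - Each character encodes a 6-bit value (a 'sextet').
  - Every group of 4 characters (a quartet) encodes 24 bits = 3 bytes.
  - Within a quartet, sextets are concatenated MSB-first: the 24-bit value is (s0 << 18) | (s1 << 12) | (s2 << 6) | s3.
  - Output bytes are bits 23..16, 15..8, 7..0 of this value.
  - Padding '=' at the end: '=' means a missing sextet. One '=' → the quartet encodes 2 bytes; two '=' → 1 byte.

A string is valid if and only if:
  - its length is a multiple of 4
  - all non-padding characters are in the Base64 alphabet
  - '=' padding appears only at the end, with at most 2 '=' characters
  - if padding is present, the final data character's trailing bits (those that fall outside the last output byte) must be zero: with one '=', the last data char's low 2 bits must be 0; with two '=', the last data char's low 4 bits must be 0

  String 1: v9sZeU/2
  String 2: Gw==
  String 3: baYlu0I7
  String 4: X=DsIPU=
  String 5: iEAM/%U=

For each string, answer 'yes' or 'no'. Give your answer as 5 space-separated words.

String 1: 'v9sZeU/2' → valid
String 2: 'Gw==' → valid
String 3: 'baYlu0I7' → valid
String 4: 'X=DsIPU=' → invalid (bad char(s): ['=']; '=' in middle)
String 5: 'iEAM/%U=' → invalid (bad char(s): ['%'])

Answer: yes yes yes no no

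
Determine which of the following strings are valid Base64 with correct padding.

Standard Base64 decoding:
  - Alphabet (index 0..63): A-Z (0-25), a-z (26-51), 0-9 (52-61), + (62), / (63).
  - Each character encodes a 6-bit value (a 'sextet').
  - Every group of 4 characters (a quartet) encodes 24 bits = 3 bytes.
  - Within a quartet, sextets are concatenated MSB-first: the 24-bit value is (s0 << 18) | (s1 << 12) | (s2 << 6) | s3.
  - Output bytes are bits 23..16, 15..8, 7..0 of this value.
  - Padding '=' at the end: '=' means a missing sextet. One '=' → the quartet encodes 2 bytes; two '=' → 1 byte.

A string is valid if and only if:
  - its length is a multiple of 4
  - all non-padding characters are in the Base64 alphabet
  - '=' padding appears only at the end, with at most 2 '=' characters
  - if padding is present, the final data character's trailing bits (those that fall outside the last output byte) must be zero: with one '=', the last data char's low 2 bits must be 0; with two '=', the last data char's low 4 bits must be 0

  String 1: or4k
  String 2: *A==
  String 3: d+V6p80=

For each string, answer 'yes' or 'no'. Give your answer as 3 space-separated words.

String 1: 'or4k' → valid
String 2: '*A==' → invalid (bad char(s): ['*'])
String 3: 'd+V6p80=' → valid

Answer: yes no yes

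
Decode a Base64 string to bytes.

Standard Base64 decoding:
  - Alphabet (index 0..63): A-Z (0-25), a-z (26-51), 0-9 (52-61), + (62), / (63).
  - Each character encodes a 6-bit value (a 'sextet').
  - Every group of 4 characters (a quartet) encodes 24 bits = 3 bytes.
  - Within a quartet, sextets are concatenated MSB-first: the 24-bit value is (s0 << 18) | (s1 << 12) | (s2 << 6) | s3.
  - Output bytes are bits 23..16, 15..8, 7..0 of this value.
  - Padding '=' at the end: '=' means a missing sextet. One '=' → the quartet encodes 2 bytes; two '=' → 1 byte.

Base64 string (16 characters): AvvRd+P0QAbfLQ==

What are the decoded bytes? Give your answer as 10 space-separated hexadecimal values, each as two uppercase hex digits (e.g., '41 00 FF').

After char 0 ('A'=0): chars_in_quartet=1 acc=0x0 bytes_emitted=0
After char 1 ('v'=47): chars_in_quartet=2 acc=0x2F bytes_emitted=0
After char 2 ('v'=47): chars_in_quartet=3 acc=0xBEF bytes_emitted=0
After char 3 ('R'=17): chars_in_quartet=4 acc=0x2FBD1 -> emit 02 FB D1, reset; bytes_emitted=3
After char 4 ('d'=29): chars_in_quartet=1 acc=0x1D bytes_emitted=3
After char 5 ('+'=62): chars_in_quartet=2 acc=0x77E bytes_emitted=3
After char 6 ('P'=15): chars_in_quartet=3 acc=0x1DF8F bytes_emitted=3
After char 7 ('0'=52): chars_in_quartet=4 acc=0x77E3F4 -> emit 77 E3 F4, reset; bytes_emitted=6
After char 8 ('Q'=16): chars_in_quartet=1 acc=0x10 bytes_emitted=6
After char 9 ('A'=0): chars_in_quartet=2 acc=0x400 bytes_emitted=6
After char 10 ('b'=27): chars_in_quartet=3 acc=0x1001B bytes_emitted=6
After char 11 ('f'=31): chars_in_quartet=4 acc=0x4006DF -> emit 40 06 DF, reset; bytes_emitted=9
After char 12 ('L'=11): chars_in_quartet=1 acc=0xB bytes_emitted=9
After char 13 ('Q'=16): chars_in_quartet=2 acc=0x2D0 bytes_emitted=9
Padding '==': partial quartet acc=0x2D0 -> emit 2D; bytes_emitted=10

Answer: 02 FB D1 77 E3 F4 40 06 DF 2D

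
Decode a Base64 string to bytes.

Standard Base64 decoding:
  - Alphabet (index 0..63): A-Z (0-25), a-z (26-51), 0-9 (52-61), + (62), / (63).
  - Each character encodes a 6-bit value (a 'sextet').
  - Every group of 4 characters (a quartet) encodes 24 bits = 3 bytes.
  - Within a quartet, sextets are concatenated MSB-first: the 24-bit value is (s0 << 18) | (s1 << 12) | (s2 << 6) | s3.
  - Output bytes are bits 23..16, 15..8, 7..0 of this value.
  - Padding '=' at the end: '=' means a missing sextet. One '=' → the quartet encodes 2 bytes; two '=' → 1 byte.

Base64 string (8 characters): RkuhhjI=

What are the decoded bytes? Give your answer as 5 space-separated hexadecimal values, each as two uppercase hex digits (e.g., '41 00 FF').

Answer: 46 4B A1 86 32

Derivation:
After char 0 ('R'=17): chars_in_quartet=1 acc=0x11 bytes_emitted=0
After char 1 ('k'=36): chars_in_quartet=2 acc=0x464 bytes_emitted=0
After char 2 ('u'=46): chars_in_quartet=3 acc=0x1192E bytes_emitted=0
After char 3 ('h'=33): chars_in_quartet=4 acc=0x464BA1 -> emit 46 4B A1, reset; bytes_emitted=3
After char 4 ('h'=33): chars_in_quartet=1 acc=0x21 bytes_emitted=3
After char 5 ('j'=35): chars_in_quartet=2 acc=0x863 bytes_emitted=3
After char 6 ('I'=8): chars_in_quartet=3 acc=0x218C8 bytes_emitted=3
Padding '=': partial quartet acc=0x218C8 -> emit 86 32; bytes_emitted=5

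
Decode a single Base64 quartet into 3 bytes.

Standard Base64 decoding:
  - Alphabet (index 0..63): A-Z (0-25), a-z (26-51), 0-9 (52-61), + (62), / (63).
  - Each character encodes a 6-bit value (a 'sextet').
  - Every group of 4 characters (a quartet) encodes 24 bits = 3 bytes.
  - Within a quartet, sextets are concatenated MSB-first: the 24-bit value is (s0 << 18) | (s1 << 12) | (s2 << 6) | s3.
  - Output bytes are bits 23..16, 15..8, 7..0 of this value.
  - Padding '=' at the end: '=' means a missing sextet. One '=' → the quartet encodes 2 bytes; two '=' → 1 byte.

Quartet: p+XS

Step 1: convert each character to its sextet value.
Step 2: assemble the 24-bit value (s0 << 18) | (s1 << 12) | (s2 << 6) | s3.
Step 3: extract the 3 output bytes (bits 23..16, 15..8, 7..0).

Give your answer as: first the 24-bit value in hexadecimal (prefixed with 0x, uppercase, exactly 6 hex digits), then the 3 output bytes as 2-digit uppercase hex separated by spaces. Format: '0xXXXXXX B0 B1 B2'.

Answer: 0xA7E5D2 A7 E5 D2

Derivation:
Sextets: p=41, +=62, X=23, S=18
24-bit: (41<<18) | (62<<12) | (23<<6) | 18
      = 0xA40000 | 0x03E000 | 0x0005C0 | 0x000012
      = 0xA7E5D2
Bytes: (v>>16)&0xFF=A7, (v>>8)&0xFF=E5, v&0xFF=D2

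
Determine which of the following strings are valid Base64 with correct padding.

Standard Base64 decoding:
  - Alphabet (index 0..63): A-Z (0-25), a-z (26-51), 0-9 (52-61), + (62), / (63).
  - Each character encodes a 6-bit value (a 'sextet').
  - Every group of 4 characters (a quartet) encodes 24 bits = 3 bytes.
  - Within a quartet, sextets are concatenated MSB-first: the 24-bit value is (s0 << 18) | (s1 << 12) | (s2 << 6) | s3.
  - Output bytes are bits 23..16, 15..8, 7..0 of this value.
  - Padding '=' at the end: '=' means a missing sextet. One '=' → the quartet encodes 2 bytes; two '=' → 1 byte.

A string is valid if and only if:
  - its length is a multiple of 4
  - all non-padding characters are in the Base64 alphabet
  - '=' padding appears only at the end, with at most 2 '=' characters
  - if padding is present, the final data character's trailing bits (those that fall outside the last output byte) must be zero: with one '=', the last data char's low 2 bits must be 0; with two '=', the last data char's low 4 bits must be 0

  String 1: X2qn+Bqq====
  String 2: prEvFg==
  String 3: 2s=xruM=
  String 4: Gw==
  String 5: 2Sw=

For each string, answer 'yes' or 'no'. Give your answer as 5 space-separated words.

String 1: 'X2qn+Bqq====' → invalid (4 pad chars (max 2))
String 2: 'prEvFg==' → valid
String 3: '2s=xruM=' → invalid (bad char(s): ['=']; '=' in middle)
String 4: 'Gw==' → valid
String 5: '2Sw=' → valid

Answer: no yes no yes yes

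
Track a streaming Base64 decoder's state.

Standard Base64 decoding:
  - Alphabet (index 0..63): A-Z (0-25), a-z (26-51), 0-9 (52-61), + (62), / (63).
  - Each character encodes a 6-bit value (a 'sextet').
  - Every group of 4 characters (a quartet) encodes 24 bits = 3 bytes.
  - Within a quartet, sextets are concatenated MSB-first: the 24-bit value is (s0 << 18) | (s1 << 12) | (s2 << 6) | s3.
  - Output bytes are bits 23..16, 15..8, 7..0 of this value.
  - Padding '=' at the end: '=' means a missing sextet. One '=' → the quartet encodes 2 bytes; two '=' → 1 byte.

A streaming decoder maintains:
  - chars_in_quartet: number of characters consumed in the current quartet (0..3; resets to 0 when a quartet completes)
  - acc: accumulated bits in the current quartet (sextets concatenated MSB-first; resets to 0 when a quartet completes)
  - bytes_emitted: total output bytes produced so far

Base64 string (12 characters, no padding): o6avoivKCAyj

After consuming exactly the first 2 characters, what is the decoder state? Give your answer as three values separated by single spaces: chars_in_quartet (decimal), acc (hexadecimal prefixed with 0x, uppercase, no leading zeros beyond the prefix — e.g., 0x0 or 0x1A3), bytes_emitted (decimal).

After char 0 ('o'=40): chars_in_quartet=1 acc=0x28 bytes_emitted=0
After char 1 ('6'=58): chars_in_quartet=2 acc=0xA3A bytes_emitted=0

Answer: 2 0xA3A 0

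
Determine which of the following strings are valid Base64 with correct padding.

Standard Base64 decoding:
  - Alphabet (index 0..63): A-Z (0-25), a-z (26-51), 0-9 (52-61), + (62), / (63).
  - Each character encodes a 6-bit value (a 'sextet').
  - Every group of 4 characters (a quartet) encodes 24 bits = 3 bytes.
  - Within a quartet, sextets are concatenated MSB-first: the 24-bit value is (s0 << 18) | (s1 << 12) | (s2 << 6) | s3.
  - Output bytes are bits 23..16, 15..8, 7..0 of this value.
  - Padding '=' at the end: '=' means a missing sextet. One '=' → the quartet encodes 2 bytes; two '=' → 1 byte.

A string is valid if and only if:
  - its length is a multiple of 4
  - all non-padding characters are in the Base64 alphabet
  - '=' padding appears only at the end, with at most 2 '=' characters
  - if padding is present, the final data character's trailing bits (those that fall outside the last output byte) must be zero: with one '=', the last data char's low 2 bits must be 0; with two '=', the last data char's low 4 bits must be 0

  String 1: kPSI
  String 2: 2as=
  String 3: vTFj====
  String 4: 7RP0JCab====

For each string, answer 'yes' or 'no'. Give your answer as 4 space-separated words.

String 1: 'kPSI' → valid
String 2: '2as=' → valid
String 3: 'vTFj====' → invalid (4 pad chars (max 2))
String 4: '7RP0JCab====' → invalid (4 pad chars (max 2))

Answer: yes yes no no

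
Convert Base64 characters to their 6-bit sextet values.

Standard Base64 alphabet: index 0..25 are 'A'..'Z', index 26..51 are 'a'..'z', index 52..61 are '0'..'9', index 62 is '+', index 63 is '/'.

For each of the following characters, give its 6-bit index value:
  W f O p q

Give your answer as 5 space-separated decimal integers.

Answer: 22 31 14 41 42

Derivation:
'W': A..Z range, ord('W') − ord('A') = 22
'f': a..z range, 26 + ord('f') − ord('a') = 31
'O': A..Z range, ord('O') − ord('A') = 14
'p': a..z range, 26 + ord('p') − ord('a') = 41
'q': a..z range, 26 + ord('q') − ord('a') = 42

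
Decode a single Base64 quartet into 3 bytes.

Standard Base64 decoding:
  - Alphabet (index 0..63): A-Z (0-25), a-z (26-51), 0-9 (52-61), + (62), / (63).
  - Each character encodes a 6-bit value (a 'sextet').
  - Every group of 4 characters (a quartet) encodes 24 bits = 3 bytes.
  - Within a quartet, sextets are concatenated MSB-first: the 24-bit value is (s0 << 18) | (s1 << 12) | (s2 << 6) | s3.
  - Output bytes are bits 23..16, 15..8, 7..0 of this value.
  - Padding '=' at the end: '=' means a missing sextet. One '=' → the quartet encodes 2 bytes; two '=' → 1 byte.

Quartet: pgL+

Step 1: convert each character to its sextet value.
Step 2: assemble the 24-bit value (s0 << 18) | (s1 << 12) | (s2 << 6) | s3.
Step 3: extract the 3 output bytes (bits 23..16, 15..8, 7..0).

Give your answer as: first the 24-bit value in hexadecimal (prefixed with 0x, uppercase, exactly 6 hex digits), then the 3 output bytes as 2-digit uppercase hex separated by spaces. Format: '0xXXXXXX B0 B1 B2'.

Answer: 0xA602FE A6 02 FE

Derivation:
Sextets: p=41, g=32, L=11, +=62
24-bit: (41<<18) | (32<<12) | (11<<6) | 62
      = 0xA40000 | 0x020000 | 0x0002C0 | 0x00003E
      = 0xA602FE
Bytes: (v>>16)&0xFF=A6, (v>>8)&0xFF=02, v&0xFF=FE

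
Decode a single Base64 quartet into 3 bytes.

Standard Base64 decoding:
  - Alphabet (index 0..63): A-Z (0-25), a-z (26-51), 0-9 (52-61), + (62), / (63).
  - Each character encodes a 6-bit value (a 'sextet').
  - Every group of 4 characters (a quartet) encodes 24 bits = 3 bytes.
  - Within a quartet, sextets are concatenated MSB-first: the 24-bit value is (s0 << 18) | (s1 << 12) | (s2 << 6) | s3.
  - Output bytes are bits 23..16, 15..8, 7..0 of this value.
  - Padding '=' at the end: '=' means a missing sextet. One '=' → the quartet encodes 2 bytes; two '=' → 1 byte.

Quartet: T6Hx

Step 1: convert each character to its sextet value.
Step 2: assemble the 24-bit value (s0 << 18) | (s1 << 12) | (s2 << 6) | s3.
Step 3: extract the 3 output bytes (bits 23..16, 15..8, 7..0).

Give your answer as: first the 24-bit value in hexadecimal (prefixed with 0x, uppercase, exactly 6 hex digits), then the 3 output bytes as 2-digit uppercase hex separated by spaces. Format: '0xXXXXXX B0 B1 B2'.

Sextets: T=19, 6=58, H=7, x=49
24-bit: (19<<18) | (58<<12) | (7<<6) | 49
      = 0x4C0000 | 0x03A000 | 0x0001C0 | 0x000031
      = 0x4FA1F1
Bytes: (v>>16)&0xFF=4F, (v>>8)&0xFF=A1, v&0xFF=F1

Answer: 0x4FA1F1 4F A1 F1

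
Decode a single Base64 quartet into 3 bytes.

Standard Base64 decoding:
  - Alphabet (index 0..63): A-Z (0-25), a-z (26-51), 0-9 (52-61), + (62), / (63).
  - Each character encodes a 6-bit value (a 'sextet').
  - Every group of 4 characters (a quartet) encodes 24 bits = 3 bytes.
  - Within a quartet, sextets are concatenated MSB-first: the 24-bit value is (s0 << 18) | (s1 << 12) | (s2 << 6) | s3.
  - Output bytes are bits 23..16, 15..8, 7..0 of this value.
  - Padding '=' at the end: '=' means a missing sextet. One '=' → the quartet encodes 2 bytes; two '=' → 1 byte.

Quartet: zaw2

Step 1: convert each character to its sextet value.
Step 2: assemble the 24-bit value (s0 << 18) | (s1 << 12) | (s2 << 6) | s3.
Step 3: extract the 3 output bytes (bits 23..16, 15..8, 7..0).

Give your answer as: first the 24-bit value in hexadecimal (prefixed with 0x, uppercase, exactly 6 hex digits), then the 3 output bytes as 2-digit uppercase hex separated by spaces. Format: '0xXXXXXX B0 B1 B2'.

Sextets: z=51, a=26, w=48, 2=54
24-bit: (51<<18) | (26<<12) | (48<<6) | 54
      = 0xCC0000 | 0x01A000 | 0x000C00 | 0x000036
      = 0xCDAC36
Bytes: (v>>16)&0xFF=CD, (v>>8)&0xFF=AC, v&0xFF=36

Answer: 0xCDAC36 CD AC 36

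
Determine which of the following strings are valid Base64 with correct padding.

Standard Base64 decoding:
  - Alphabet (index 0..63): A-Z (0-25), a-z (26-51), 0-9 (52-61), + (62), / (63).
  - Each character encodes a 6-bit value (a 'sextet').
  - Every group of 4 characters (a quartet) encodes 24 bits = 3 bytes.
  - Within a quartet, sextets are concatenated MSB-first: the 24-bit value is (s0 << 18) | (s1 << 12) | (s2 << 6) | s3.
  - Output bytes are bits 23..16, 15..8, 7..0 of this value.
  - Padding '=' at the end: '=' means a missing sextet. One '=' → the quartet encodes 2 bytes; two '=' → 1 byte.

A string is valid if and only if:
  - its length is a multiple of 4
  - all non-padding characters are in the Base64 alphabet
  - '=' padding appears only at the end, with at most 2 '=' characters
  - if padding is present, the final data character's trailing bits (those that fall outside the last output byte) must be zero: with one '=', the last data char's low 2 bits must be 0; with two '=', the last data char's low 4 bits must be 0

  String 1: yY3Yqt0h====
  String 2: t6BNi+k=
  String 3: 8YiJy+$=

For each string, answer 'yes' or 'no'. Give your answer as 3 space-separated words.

String 1: 'yY3Yqt0h====' → invalid (4 pad chars (max 2))
String 2: 't6BNi+k=' → valid
String 3: '8YiJy+$=' → invalid (bad char(s): ['$'])

Answer: no yes no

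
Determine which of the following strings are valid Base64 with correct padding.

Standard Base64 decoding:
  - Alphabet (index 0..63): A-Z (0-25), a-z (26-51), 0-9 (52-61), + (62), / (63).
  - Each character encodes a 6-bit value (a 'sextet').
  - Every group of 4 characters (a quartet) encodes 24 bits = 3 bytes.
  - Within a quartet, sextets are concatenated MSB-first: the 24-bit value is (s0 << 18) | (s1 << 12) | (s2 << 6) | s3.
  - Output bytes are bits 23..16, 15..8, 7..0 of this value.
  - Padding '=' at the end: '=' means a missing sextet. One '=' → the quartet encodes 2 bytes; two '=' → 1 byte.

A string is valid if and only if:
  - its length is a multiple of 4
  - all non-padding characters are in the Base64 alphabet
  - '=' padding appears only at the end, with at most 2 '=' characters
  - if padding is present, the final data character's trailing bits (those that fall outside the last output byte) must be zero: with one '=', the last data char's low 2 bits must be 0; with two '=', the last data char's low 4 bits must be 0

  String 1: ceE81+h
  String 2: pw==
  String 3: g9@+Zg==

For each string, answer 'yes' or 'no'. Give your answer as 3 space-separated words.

String 1: 'ceE81+h' → invalid (len=7 not mult of 4)
String 2: 'pw==' → valid
String 3: 'g9@+Zg==' → invalid (bad char(s): ['@'])

Answer: no yes no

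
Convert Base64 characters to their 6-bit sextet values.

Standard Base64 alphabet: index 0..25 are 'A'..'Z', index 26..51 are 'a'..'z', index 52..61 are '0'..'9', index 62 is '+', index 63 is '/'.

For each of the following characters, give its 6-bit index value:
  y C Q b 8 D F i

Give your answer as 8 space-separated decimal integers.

'y': a..z range, 26 + ord('y') − ord('a') = 50
'C': A..Z range, ord('C') − ord('A') = 2
'Q': A..Z range, ord('Q') − ord('A') = 16
'b': a..z range, 26 + ord('b') − ord('a') = 27
'8': 0..9 range, 52 + ord('8') − ord('0') = 60
'D': A..Z range, ord('D') − ord('A') = 3
'F': A..Z range, ord('F') − ord('A') = 5
'i': a..z range, 26 + ord('i') − ord('a') = 34

Answer: 50 2 16 27 60 3 5 34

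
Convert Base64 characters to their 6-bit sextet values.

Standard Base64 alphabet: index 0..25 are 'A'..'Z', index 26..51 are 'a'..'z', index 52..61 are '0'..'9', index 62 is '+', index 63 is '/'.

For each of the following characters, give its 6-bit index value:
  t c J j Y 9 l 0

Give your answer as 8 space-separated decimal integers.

Answer: 45 28 9 35 24 61 37 52

Derivation:
't': a..z range, 26 + ord('t') − ord('a') = 45
'c': a..z range, 26 + ord('c') − ord('a') = 28
'J': A..Z range, ord('J') − ord('A') = 9
'j': a..z range, 26 + ord('j') − ord('a') = 35
'Y': A..Z range, ord('Y') − ord('A') = 24
'9': 0..9 range, 52 + ord('9') − ord('0') = 61
'l': a..z range, 26 + ord('l') − ord('a') = 37
'0': 0..9 range, 52 + ord('0') − ord('0') = 52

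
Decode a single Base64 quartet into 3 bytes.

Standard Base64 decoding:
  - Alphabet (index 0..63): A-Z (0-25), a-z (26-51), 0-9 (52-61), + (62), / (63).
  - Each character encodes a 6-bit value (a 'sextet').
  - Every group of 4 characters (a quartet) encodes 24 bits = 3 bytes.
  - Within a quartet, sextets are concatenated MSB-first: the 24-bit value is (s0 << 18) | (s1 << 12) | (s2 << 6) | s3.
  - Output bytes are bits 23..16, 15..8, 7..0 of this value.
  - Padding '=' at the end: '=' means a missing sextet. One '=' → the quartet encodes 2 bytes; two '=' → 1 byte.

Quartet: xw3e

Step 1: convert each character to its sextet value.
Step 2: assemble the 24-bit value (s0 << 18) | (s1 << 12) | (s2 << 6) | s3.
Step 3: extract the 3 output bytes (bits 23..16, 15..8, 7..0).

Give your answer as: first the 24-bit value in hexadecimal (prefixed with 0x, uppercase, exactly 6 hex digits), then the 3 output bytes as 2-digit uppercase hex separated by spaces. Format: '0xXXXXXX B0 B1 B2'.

Answer: 0xC70DDE C7 0D DE

Derivation:
Sextets: x=49, w=48, 3=55, e=30
24-bit: (49<<18) | (48<<12) | (55<<6) | 30
      = 0xC40000 | 0x030000 | 0x000DC0 | 0x00001E
      = 0xC70DDE
Bytes: (v>>16)&0xFF=C7, (v>>8)&0xFF=0D, v&0xFF=DE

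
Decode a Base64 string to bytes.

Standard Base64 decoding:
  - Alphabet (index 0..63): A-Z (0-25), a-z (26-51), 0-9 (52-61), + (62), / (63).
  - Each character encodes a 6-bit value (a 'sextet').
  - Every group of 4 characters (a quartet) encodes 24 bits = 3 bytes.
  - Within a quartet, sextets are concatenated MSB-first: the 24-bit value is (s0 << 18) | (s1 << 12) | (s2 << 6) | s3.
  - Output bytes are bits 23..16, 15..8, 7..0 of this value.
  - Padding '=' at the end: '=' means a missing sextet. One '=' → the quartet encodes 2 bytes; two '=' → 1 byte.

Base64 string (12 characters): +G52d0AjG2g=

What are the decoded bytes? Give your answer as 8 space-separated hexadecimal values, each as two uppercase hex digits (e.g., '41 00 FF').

After char 0 ('+'=62): chars_in_quartet=1 acc=0x3E bytes_emitted=0
After char 1 ('G'=6): chars_in_quartet=2 acc=0xF86 bytes_emitted=0
After char 2 ('5'=57): chars_in_quartet=3 acc=0x3E1B9 bytes_emitted=0
After char 3 ('2'=54): chars_in_quartet=4 acc=0xF86E76 -> emit F8 6E 76, reset; bytes_emitted=3
After char 4 ('d'=29): chars_in_quartet=1 acc=0x1D bytes_emitted=3
After char 5 ('0'=52): chars_in_quartet=2 acc=0x774 bytes_emitted=3
After char 6 ('A'=0): chars_in_quartet=3 acc=0x1DD00 bytes_emitted=3
After char 7 ('j'=35): chars_in_quartet=4 acc=0x774023 -> emit 77 40 23, reset; bytes_emitted=6
After char 8 ('G'=6): chars_in_quartet=1 acc=0x6 bytes_emitted=6
After char 9 ('2'=54): chars_in_quartet=2 acc=0x1B6 bytes_emitted=6
After char 10 ('g'=32): chars_in_quartet=3 acc=0x6DA0 bytes_emitted=6
Padding '=': partial quartet acc=0x6DA0 -> emit 1B 68; bytes_emitted=8

Answer: F8 6E 76 77 40 23 1B 68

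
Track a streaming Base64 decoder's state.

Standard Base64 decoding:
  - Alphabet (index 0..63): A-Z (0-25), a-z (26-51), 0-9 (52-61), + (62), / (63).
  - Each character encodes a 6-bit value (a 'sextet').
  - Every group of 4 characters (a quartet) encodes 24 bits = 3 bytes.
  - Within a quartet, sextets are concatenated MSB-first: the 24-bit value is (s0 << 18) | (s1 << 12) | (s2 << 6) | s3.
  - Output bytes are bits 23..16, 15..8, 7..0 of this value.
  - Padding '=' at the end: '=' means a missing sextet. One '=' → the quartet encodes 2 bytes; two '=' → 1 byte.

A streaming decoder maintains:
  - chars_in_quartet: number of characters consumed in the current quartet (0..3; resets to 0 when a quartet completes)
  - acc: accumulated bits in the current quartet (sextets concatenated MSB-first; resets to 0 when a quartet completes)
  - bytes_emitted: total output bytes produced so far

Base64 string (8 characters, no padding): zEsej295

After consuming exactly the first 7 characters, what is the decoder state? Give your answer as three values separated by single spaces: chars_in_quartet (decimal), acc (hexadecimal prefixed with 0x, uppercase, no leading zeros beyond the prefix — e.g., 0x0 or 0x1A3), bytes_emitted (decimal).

Answer: 3 0x23DBD 3

Derivation:
After char 0 ('z'=51): chars_in_quartet=1 acc=0x33 bytes_emitted=0
After char 1 ('E'=4): chars_in_quartet=2 acc=0xCC4 bytes_emitted=0
After char 2 ('s'=44): chars_in_quartet=3 acc=0x3312C bytes_emitted=0
After char 3 ('e'=30): chars_in_quartet=4 acc=0xCC4B1E -> emit CC 4B 1E, reset; bytes_emitted=3
After char 4 ('j'=35): chars_in_quartet=1 acc=0x23 bytes_emitted=3
After char 5 ('2'=54): chars_in_quartet=2 acc=0x8F6 bytes_emitted=3
After char 6 ('9'=61): chars_in_quartet=3 acc=0x23DBD bytes_emitted=3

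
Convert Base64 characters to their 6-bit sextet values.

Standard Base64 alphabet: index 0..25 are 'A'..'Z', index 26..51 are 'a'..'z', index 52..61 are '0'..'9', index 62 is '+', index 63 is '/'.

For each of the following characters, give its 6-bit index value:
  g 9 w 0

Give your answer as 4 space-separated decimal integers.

'g': a..z range, 26 + ord('g') − ord('a') = 32
'9': 0..9 range, 52 + ord('9') − ord('0') = 61
'w': a..z range, 26 + ord('w') − ord('a') = 48
'0': 0..9 range, 52 + ord('0') − ord('0') = 52

Answer: 32 61 48 52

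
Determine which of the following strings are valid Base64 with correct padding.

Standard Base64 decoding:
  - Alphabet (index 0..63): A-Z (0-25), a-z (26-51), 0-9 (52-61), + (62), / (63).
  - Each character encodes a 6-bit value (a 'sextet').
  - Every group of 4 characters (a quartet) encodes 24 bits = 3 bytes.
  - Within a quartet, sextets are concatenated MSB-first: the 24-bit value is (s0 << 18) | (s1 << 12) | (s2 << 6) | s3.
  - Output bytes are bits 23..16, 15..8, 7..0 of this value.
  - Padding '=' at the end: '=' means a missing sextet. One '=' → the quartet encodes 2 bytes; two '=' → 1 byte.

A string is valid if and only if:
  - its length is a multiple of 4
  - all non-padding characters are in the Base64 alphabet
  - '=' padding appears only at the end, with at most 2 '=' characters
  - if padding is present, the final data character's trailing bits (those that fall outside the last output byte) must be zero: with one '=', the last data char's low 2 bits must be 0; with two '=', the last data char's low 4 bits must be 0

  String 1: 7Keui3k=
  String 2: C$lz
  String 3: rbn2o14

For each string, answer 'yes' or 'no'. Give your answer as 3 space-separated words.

String 1: '7Keui3k=' → valid
String 2: 'C$lz' → invalid (bad char(s): ['$'])
String 3: 'rbn2o14' → invalid (len=7 not mult of 4)

Answer: yes no no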